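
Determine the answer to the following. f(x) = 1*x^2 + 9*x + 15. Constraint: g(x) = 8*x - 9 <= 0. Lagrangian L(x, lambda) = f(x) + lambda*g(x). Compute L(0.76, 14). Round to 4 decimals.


Step 1: Evaluate f(x).
f(0.76) = 1*0.76^2 + 9*0.76 + 15 = 22.4176
Step 2: Evaluate g(x).
g(0.76) = 8*0.76 - 9 = -2.92
Step 3: Compute Lagrangian.
L = 22.4176 + 14*-2.92 = -18.4624


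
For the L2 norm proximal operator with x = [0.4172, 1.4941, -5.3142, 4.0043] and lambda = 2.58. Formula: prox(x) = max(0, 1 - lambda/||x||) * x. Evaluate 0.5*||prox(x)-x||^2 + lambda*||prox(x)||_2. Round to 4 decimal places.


Step 1: Compute ||x||.
||x|| = 6.8324
Step 2: Compute scaling factor.
scale = max(0, 1 - 2.58/6.8324) = 0.6224
Step 3: prox(x) = [0.2597, 0.9299, -3.3075, 2.4922]
||prox(x)|| = 4.2524
Step 4: Proximal objective.
0.5*||prox-x||^2 = 3.3282
lambda*||prox|| = 10.9712
Total = 14.2994


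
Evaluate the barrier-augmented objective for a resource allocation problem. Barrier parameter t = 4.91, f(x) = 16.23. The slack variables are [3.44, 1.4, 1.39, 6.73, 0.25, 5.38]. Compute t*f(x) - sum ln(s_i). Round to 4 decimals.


Step 1: Compute log-barrier.
ln values: [1.2355, 0.3365, 0.3293, 1.9066, -1.3863, 1.6827]
phi = -(1.2355 + 0.3365 + 0.3293 + 1.9066 - 1.3863 + 1.6827) = -4.1042
Step 2: Compute augmented objective.
t*f(x) = 4.91*16.23 = 79.6893
Total = 79.6893 - 4.1042 = 75.5851


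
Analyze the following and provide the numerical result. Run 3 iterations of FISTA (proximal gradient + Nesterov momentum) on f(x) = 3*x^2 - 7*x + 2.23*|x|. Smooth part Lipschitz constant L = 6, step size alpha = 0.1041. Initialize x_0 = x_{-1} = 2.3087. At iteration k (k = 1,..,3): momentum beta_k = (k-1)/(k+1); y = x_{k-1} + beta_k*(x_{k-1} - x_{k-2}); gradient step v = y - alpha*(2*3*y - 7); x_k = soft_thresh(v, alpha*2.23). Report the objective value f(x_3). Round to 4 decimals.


FISTA on f(x) = 3*x^2 - 7*x + 2.23*|x|
L = 6, alpha = 0.1041
Iteration 1: beta = 0.0, y = 2.3087 + 0.0*(2.3087 - 2.3087) = 2.3087
  grad(y) = 6.8522, v = y - alpha*grad = 1.5954
  prox(v) = soft_thresh(1.5954, 0.2321) = 1.3632
Iteration 2: beta = 0.3333, y = 1.3632 + 0.3333*(1.3632 - 2.3087) = 1.0481
  grad(y) = -0.7115, v = y - alpha*grad = 1.1222
  prox(v) = soft_thresh(1.1222, 0.2321) = 0.89
Iteration 3: beta = 0.5, y = 0.89 + 0.5*(0.89 - 1.3632) = 0.6534
  grad(y) = -3.0796, v = y - alpha*grad = 0.974
  prox(v) = soft_thresh(0.974, 0.2321) = 0.7418
f(x_3) = 3*0.7418^2 - 7*0.7418 + 2.23*|0.7418| = -1.8876


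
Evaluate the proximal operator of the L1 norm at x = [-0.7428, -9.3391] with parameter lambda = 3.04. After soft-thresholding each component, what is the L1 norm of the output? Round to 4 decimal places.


Soft-thresholding with lambda = 3.04:
prox(-0.7428) = sign(-0.7428)*max(|-0.7428| - 3.04, 0) = 0.0
prox(-9.3391) = sign(-9.3391)*max(|-9.3391| - 3.04, 0) = -6.2991
prox(x) = [0.0, -6.2991]
||prox(x)||_1 = 0.0 + 6.2991 = 6.2991


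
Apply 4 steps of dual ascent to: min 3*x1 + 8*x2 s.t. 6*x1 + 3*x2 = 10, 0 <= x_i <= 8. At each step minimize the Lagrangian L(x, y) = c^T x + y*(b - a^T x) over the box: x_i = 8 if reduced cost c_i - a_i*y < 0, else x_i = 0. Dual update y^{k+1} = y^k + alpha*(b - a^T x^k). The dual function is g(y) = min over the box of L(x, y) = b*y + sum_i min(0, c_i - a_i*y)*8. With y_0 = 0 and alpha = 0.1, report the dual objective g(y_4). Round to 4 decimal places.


Dual ascent for LP: min 3*x1 + 8*x2, 6*x1 + 3*x2 = 10, 0 <= x_i <= 8
Step 1: y^k = 0.0, reduced costs: (3.0, 8.0)
  x^k = (0.0, 0.0), subgradient = b - a^T x = 10.0
  y^{k+1} = 0.0 + 0.1*10.0 = 1.0
Step 2: y^k = 1.0, reduced costs: (-3.0, 5.0)
  x^k = (8.0, 0.0), subgradient = b - a^T x = -38.0
  y^{k+1} = 1.0 + 0.1*-38.0 = -2.8
Step 3: y^k = -2.8, reduced costs: (19.8, 16.4)
  x^k = (0.0, 0.0), subgradient = b - a^T x = 10.0
  y^{k+1} = -2.8 + 0.1*10.0 = -1.8
Step 4: y^k = -1.8, reduced costs: (13.8, 13.4)
  x^k = (0.0, 0.0), subgradient = b - a^T x = 10.0
  y^{k+1} = -1.8 + 0.1*10.0 = -0.8
Dual objective at y_4 = -0.8: reduced costs (7.8, 10.4), box minimizer x = (0.0, 0.0)
g(y_4) = b*y + (c1 - a1*y)*x1 + (c2 - a2*y)*x2 = 10*(-0.8) + 7.8*0.0 + 10.4*0.0 = -8.0 + 0.0 + 0.0 = -8.0


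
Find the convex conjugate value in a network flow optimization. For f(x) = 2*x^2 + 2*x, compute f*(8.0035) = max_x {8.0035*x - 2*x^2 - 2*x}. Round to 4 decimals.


f*(y) = sup_x {y*x - a*x^2 - b*x} = sup_x {(y-b)*x - a*x^2}
FOC: (y - b) - 2a*x = 0 => x* = (y - b)/(2a)
x* = (8.0035 - 2)/(2*2) = 1.5009
f*(8.0035) = (y-b)^2/(4a) = (8.0035 - 2)^2/(4*2)
= 36.042/8 = 4.5053


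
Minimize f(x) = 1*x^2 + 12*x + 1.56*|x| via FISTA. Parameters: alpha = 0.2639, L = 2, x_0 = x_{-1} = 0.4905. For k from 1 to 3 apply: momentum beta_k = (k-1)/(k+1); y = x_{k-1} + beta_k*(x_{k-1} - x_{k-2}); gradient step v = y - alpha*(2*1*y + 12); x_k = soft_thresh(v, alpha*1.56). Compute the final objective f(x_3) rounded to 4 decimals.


FISTA on f(x) = 1*x^2 + 12*x + 1.56*|x|
L = 2, alpha = 0.2639
Iteration 1: beta = 0.0, y = 0.4905 + 0.0*(0.4905 - 0.4905) = 0.4905
  grad(y) = 12.981, v = y - alpha*grad = -2.9352
  prox(v) = soft_thresh(-2.9352, 0.4117) = -2.5235
Iteration 2: beta = 0.3333, y = -2.5235 + 0.3333*(-2.5235 - 0.4905) = -3.5282
  grad(y) = 4.9437, v = y - alpha*grad = -4.8328
  prox(v) = soft_thresh(-4.8328, 0.4117) = -4.4211
Iteration 3: beta = 0.5, y = -4.4211 + 0.5*(-4.4211 + 2.5235) = -5.3699
  grad(y) = 1.2601, v = y - alpha*grad = -5.7025
  prox(v) = soft_thresh(-5.7025, 0.4117) = -5.2908
f(x_3) = 1*(-5.2908)^2 + 12*(-5.2908) + 1.56*|-5.2908| = -27.2434


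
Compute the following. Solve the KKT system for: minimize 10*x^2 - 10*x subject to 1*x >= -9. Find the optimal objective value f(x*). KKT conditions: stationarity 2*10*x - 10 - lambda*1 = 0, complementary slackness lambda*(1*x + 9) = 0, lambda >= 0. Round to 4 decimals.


Step 1: Try lambda = 0 (constraint inactive).
Stationarity: 2*10*x - 10 = 0
x* = 10/(2*10) = 0.5
Check constraint: 1*0.5 = 0.5 >= -9 -- satisfied.
Step 2: Compute optimal value.
f(x*) = 10*0.5^2 - 10*0.5 = -2.5


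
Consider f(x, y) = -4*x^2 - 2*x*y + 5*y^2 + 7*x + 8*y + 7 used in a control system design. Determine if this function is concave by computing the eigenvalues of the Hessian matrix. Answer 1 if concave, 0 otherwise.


The Hessian of f(x,y) = -4*x^2 - 2*x*y + 5*y^2 + 7*x + 8*y + 7 is:
H = [[-8, -2], [-2, 10]]
Trace = -8 + 10 = 2
Determinant = -8*10 - (-2)^2 = -84
Discriminant = (2)^2 - 4*-84 = 340.0
Eigenvalues: lambda_1 = -8.2195, lambda_2 = 10.2195
The function is not concave.

0


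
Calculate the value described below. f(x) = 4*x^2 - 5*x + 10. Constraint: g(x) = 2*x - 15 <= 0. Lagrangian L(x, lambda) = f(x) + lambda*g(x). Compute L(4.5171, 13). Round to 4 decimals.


Step 1: Evaluate f(x).
f(4.5171) = 4*4.5171^2 - 5*4.5171 + 10 = 69.0313
Step 2: Evaluate g(x).
g(4.5171) = 2*4.5171 - 15 = -5.9658
Step 3: Compute Lagrangian.
L = 69.0313 + 13*-5.9658 = -8.5241


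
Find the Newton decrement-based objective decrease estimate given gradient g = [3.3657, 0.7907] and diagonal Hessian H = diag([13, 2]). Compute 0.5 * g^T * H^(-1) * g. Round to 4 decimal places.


Step 1: H is diagonal, so H^(-1) * g = [0.2589, 0.3954].
Step 2: g^T H^(-1) g = sum_i g_i^2 / H_ii
  = (3.3657)^2/13 + (0.7907)^2/2
  = 0.8714 + 0.3126 = 1.184
Step 3: Objective decrease = 0.5 * g^T H^(-1) g = 0.592


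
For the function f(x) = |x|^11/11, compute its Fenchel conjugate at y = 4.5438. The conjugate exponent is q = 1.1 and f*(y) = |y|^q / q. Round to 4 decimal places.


The conjugate exponent q satisfies 1/p + 1/q = 1.
p = 11, so q = 11/(11 - 1) = 1.1
|y|^q = 4.5438^1.1 = 5.2864
f*(4.5438) = 5.2864 / 1.1 = 4.8058


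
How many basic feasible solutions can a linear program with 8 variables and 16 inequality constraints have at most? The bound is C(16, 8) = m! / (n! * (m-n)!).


Each vertex corresponds to some choice of n active constraints out of m, so the number of vertices is at most C(m, n) = m! / (n!(m-n)!).
m = 16, n = 8
Numerator: 16 * 15 * 14 * 13 * 12 * 11 * 10 * 9
Denominator: 8! = 40320
C(16, 8) = 12870


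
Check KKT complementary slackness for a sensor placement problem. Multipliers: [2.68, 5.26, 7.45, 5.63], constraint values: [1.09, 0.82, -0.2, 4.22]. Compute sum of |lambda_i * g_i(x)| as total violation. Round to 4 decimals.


KKT complementary slackness check:
lambda_1 * g_1 = 2.68 * 1.09 = 2.9212
lambda_2 * g_2 = 5.26 * 0.82 = 4.3132
lambda_3 * g_3 = 7.45 * -0.2 = -1.49
lambda_4 * g_4 = 5.63 * 4.22 = 23.7586
Total violation = 2.9212 + 4.3132 + 1.49 + 23.7586 = 32.483


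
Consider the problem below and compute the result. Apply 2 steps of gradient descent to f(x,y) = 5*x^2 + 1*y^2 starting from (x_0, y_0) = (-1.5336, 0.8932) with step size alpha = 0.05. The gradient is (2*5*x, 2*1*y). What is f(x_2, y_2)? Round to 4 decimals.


Gradient descent on f(x,y) = 5*x^2 + 1*y^2.
Starting point: (-1.5336, 0.8932), alpha = 0.05
Step 1: grad_x = 2*5*-1.5336 = -15.336, grad_y = 2*1*0.8932 = 1.7864
  x_1 = -1.5336 - 0.05*-15.336 = -0.7668
  y_1 = 0.8932 - 0.05*1.7864 = 0.8039
Step 2: grad_x = 2*5*-0.7668 = -7.668, grad_y = 2*1*0.8039 = 1.6078
  x_2 = -0.7668 - 0.05*-7.668 = -0.3834
  y_2 = 0.8039 - 0.05*1.6078 = 0.7235
f(-0.3834, 0.7235) = 5*(-0.3834)^2 + 1*0.7235^2 = 1.2584


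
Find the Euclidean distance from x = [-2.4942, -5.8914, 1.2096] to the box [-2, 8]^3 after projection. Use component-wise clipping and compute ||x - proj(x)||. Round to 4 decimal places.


Project each component onto [-2, 8].
clip(-2.4942) = -2.0, clip(-5.8914) = -2.0, clip(1.2096) = 1.2096
Projection = [-2.0, -2.0, 1.2096]
Squared diffs: [0.2442, 15.143, 0.0]
Distance = sqrt(15.3872) = 3.9227


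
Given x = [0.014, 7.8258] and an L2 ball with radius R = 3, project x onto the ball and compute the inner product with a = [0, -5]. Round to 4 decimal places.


Step 1: Compute ||x|| (intermediates to 6 decimals).
||x|| = sqrt(0.014^2 + 7.8258^2) = 7.825813
Step 2: Project.
Since ||x|| > R, scale = R/||x|| = 3/7.825813 = 0.383347, proj(x) = scale * x
proj(x) = [0.005367, 2.999997]
Step 3: Dot product.
a^T * proj(x) = 0*0.005367 - 5*2.999997 = -15.0


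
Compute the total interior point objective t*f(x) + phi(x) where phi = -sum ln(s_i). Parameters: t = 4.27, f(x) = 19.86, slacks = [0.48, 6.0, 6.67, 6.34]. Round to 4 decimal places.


Step 1: Compute log-barrier.
ln values: [-0.734, 1.7918, 1.8976, 1.8469]
phi = -(-0.734 + 1.7918 + 1.8976 + 1.8469) = -4.8023
Step 2: Compute augmented objective.
t*f(x) = 4.27*19.86 = 84.8022
Total = 84.8022 - 4.8023 = 79.9999


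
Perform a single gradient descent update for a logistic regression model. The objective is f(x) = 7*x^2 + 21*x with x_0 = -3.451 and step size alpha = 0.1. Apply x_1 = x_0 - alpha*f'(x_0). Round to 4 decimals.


We compute the gradient at x_0 and apply the update.
f'(x) = 14*x + 21
f'(-3.451) = 14*-3.451 + 21 = -27.314
x_1 = -3.451 - 0.1*-27.314 = -0.7196


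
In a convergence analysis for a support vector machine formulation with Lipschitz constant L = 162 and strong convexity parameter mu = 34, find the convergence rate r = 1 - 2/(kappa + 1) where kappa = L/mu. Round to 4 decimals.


Step 1: Compute the condition number.
kappa = L/mu = 162/34 = 4.7647
Step 2: Compute the convergence rate.
r = 1 - 2/(kappa + 1) = 1 - 2*mu/(L + mu) = (L - mu)/(L + mu) = 128/196 = 0.6531


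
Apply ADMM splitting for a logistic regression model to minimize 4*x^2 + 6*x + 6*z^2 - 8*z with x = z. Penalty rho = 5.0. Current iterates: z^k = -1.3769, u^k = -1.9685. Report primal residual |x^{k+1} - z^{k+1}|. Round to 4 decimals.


ADMM iteration with rho = 5.0, z^k = -1.3769, u^k = -1.9685
Step 1: x-update.
Minimize 4*x^2 + 6*x + (5.0/2)*(x + 1.3769 - 1.9685)^2
FOC: (2*4 + 5.0)*x = -6 + 5.0*(-1.3769 + 1.9685)
x^{k+1} = -0.234
Step 2: z-update.
Minimize 6*z^2 - 8*z + (5.0/2)*(-0.234 - z - 1.9685)^2
FOC: (2*6 + 5.0)*z = 8 + 5.0*(-0.234 - 1.9685)
z^{k+1} = -0.1772
Step 3: u-update.
u^{k+1} = -1.9685 - 0.234 + 0.1772 = -2.0253
Step 4: Primal residual = |-0.234 + 0.1772| = 0.0568


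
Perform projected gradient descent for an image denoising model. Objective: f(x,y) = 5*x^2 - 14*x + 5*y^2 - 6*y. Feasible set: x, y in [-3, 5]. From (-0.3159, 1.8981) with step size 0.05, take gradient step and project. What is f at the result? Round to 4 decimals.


Step 1: Compute gradient at (-0.3159, 1.8981).
grad_x = 2*5*-0.3159 - 14 = -17.159
grad_y = 2*5*1.8981 - 6 = 12.981
Step 2: Gradient step.
x_raw = -0.3159 - 0.05*-17.159 = 0.5421
y_raw = 1.8981 - 0.05*12.981 = 1.2491
Step 3: Project onto [-3, 5].
x_proj = clip(0.5421) = 0.5421
y_proj = clip(1.2491) = 1.2491
Step 4: Evaluate f.
f(0.5421, 1.2491) = -5.8133


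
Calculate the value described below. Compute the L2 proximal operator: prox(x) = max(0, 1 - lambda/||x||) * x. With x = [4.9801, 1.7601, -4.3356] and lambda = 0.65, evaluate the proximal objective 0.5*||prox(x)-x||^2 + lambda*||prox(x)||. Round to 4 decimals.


Step 1: Compute ||x||.
||x|| = 6.8335
Step 2: Compute scaling factor.
scale = max(0, 1 - 0.65/6.8335) = 0.9049
Step 3: prox(x) = [4.5064, 1.5927, -3.9232]
||prox(x)|| = 6.1835
Step 4: Proximal objective.
0.5*||prox-x||^2 = 0.2113
lambda*||prox|| = 4.0193
Total = 4.2305


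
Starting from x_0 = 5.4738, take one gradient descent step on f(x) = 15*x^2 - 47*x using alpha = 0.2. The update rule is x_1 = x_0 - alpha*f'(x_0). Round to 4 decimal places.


We compute the gradient at x_0 and apply the update.
f'(x) = 30*x - 47
f'(5.4738) = 30*5.4738 - 47 = 117.214
x_1 = 5.4738 - 0.2*117.214 = -17.969


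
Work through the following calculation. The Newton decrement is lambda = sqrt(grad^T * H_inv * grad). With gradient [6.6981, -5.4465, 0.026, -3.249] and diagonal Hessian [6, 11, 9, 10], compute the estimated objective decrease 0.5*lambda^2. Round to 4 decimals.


Step 1: H is diagonal, so H^(-1) * g = [1.1164, -0.4951, 0.0029, -0.3249].
Step 2: g^T H^(-1) g = sum_i g_i^2 / H_ii
  = (6.6981)^2/6 + (-5.4465)^2/11 + (0.026)^2/9 + (-3.249)^2/10
  = 7.4774 + 2.6968 + 0.0001 + 1.0556 = 11.2299
Step 3: Objective decrease = 0.5 * g^T H^(-1) g = 5.6149


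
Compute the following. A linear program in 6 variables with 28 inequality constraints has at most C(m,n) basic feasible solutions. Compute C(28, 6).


Each vertex corresponds to some choice of n active constraints out of m, so the number of vertices is at most C(m, n) = m! / (n!(m-n)!).
m = 28, n = 6
Numerator: 28 * 27 * 26 * 25 * 24 * 23
Denominator: 6! = 720
C(28, 6) = 376740


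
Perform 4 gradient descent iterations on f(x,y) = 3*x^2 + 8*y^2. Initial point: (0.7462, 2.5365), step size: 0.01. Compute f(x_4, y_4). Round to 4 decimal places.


Gradient descent on f(x,y) = 3*x^2 + 8*y^2.
Starting point: (0.7462, 2.5365), alpha = 0.01
Step 1: grad_x = 2*3*0.7462 = 4.4772, grad_y = 2*8*2.5365 = 40.584
  x_1 = 0.7462 - 0.01*4.4772 = 0.7014
  y_1 = 2.5365 - 0.01*40.584 = 2.1307
Step 2: grad_x = 2*3*0.7014 = 4.2086, grad_y = 2*8*2.1307 = 34.0906
  x_2 = 0.7014 - 0.01*4.2086 = 0.6593
  y_2 = 2.1307 - 0.01*34.0906 = 1.7898
Step 3: grad_x = 2*3*0.6593 = 3.9561, grad_y = 2*8*1.7898 = 28.6361
  x_3 = 0.6593 - 0.01*3.9561 = 0.6198
  y_3 = 1.7898 - 0.01*28.6361 = 1.5034
Step 4: grad_x = 2*3*0.6198 = 3.7187, grad_y = 2*8*1.5034 = 24.0543
  x_4 = 0.6198 - 0.01*3.7187 = 0.5826
  y_4 = 1.5034 - 0.01*24.0543 = 1.2629
f(0.5826, 1.2629) = 3*0.5826^2 + 8*1.2629^2 = 13.7766


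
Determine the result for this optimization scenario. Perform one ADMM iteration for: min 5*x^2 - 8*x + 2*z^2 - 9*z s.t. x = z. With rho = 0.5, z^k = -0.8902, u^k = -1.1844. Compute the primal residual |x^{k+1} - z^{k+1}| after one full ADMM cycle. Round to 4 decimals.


ADMM iteration with rho = 0.5, z^k = -0.8902, u^k = -1.1844
Step 1: x-update.
Minimize 5*x^2 - 8*x + (0.5/2)*(x + 0.8902 - 1.1844)^2
FOC: (2*5 + 0.5)*x = 8 + 0.5*(-0.8902 + 1.1844)
x^{k+1} = 0.7759
Step 2: z-update.
Minimize 2*z^2 - 9*z + (0.5/2)*(0.7759 - z - 1.1844)^2
FOC: (2*2 + 0.5)*z = 9 + 0.5*(0.7759 - 1.1844)
z^{k+1} = 1.9546
Step 3: u-update.
u^{k+1} = -1.1844 + 0.7759 - 1.9546 = -2.3631
Step 4: Primal residual = |0.7759 - 1.9546| = 1.1787


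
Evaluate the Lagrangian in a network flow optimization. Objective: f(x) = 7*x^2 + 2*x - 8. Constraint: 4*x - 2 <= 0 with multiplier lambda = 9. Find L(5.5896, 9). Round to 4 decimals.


Step 1: Evaluate f(x).
f(5.5896) = 7*5.5896^2 + 2*5.5896 - 8 = 221.8846
Step 2: Evaluate g(x).
g(5.5896) = 4*5.5896 - 2 = 20.3584
Step 3: Compute Lagrangian.
L = 221.8846 + 9*20.3584 = 405.1102


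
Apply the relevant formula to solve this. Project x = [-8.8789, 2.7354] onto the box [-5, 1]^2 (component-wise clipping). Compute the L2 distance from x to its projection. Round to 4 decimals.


Project each component onto [-5, 1].
clip(-8.8789) = -5.0, clip(2.7354) = 1.0
Projection = [-5.0, 1.0]
Squared diffs: [15.0459, 3.0116]
Distance = sqrt(18.0575) = 4.2494


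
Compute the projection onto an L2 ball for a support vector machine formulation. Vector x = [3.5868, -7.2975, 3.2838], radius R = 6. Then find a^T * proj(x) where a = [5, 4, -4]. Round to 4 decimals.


Step 1: Compute ||x|| (intermediates to 6 decimals).
||x|| = sqrt(3.5868^2 + (-7.2975)^2 + 3.2838^2) = 8.769378
Step 2: Project.
Since ||x|| > R, scale = R/||x|| = 6/8.769378 = 0.684199, proj(x) = scale * x
proj(x) = [2.454085, -4.992942, 2.246773]
Step 3: Dot product.
a^T * proj(x) = 5*2.454085 + 4*(-4.992942) - 4*2.246773 = -16.6884


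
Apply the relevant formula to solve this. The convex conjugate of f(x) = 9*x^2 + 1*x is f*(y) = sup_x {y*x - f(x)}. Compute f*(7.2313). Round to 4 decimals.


f*(y) = sup_x {y*x - a*x^2 - b*x} = sup_x {(y-b)*x - a*x^2}
FOC: (y - b) - 2a*x = 0 => x* = (y - b)/(2a)
x* = (7.2313 - 1)/(2*9) = 0.3462
f*(7.2313) = (y-b)^2/(4a) = (7.2313 - 1)^2/(4*9)
= 38.8291/36 = 1.0786


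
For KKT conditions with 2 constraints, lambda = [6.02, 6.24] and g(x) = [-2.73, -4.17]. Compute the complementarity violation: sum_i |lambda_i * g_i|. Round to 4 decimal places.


KKT complementary slackness check:
lambda_1 * g_1 = 6.02 * -2.73 = -16.4346
lambda_2 * g_2 = 6.24 * -4.17 = -26.0208
Total violation = 16.4346 + 26.0208 = 42.4554


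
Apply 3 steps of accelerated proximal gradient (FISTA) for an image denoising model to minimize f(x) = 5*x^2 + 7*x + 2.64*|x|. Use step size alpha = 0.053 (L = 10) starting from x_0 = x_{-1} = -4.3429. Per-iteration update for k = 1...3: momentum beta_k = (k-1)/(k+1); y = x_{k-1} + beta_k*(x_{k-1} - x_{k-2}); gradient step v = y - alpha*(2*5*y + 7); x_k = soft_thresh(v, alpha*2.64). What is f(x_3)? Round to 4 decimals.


FISTA on f(x) = 5*x^2 + 7*x + 2.64*|x|
L = 10, alpha = 0.053
Iteration 1: beta = 0.0, y = -4.3429 + 0.0*(-4.3429 + 4.3429) = -4.3429
  grad(y) = -36.429, v = y - alpha*grad = -2.4122
  prox(v) = soft_thresh(-2.4122, 0.1399) = -2.2722
Iteration 2: beta = 0.3333, y = -2.2722 + 0.3333*(-2.2722 + 4.3429) = -1.582
  grad(y) = -8.8202, v = y - alpha*grad = -1.1146
  prox(v) = soft_thresh(-1.1146, 0.1399) = -0.9746
Iteration 3: beta = 0.5, y = -0.9746 + 0.5*(-0.9746 + 2.2722) = -0.3258
  grad(y) = 3.7417, v = y - alpha*grad = -0.5241
  prox(v) = soft_thresh(-0.5241, 0.1399) = -0.3842
f(x_3) = 5*(-0.3842)^2 + 7*(-0.3842) + 2.64*|-0.3842| = -0.9371


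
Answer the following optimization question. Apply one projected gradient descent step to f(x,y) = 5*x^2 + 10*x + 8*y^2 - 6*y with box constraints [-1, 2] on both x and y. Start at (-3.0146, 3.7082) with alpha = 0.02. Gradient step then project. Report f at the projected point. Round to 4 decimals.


Step 1: Compute gradient at (-3.0146, 3.7082).
grad_x = 2*5*-3.0146 + 10 = -20.146
grad_y = 2*8*3.7082 - 6 = 53.3312
Step 2: Gradient step.
x_raw = -3.0146 - 0.02*-20.146 = -2.6117
y_raw = 3.7082 - 0.02*53.3312 = 2.6416
Step 3: Project onto [-1, 2].
x_proj = clip(-2.6117) = -1.0
y_proj = clip(2.6416) = 2.0
Step 4: Evaluate f.
f(-1.0, 2.0) = 15.0


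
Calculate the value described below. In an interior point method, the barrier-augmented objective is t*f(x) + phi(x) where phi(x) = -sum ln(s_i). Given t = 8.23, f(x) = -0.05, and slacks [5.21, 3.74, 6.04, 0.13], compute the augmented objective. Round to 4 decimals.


Step 1: Compute log-barrier.
ln values: [1.6506, 1.3191, 1.7984, -2.0402]
phi = -(1.6506 + 1.3191 + 1.7984 - 2.0402) = -2.7278
Step 2: Compute augmented objective.
t*f(x) = 8.23*-0.05 = -0.4115
Total = -0.4115 - 2.7278 = -3.1393


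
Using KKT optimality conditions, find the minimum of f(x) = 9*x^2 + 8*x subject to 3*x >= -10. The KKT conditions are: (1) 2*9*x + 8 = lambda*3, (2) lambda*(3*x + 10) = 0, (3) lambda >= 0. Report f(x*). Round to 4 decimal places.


Step 1: Try lambda = 0 (constraint inactive).
Stationarity: 2*9*x + 8 = 0
x* = -8/(2*9) = -4/9 = -0.4444 (rounded; the exact value -4/9 is used below)
Check constraint: 3*-0.4444 = -1.3332 >= -10 -- satisfied.
Step 2: Compute optimal value.
f(x*) = 9*(-4/9)^2 + 8*(-4/9) = -1.7778


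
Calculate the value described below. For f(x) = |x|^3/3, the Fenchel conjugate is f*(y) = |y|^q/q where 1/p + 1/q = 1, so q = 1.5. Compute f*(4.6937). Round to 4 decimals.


The conjugate exponent q satisfies 1/p + 1/q = 1.
p = 3, so q = 3/(3 - 1) = 1.5
|y|^q = 4.6937^1.5 = 10.1689
f*(4.6937) = 10.1689 / 1.5 = 6.7793


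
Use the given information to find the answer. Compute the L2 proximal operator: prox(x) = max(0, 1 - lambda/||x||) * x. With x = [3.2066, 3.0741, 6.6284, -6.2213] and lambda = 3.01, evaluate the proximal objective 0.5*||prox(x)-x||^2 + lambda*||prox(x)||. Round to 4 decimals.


Step 1: Compute ||x||.
||x|| = 10.1179
Step 2: Compute scaling factor.
scale = max(0, 1 - 3.01/10.1179) = 0.7025
Step 3: prox(x) = [2.2527, 2.1596, 4.6565, -4.3705]
||prox(x)|| = 7.1079
Step 4: Proximal objective.
0.5*||prox-x||^2 = 4.5301
lambda*||prox|| = 21.3948
Total = 25.9249


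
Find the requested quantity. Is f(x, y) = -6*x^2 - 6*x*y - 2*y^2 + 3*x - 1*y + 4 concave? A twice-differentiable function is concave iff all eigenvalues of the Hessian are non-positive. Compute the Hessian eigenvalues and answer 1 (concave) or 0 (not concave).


The Hessian of f(x,y) = -6*x^2 - 6*x*y - 2*y^2 + 3*x - 1*y + 4 is:
H = [[-12, -6], [-6, -4]]
Trace = -12 - 4 = -16
Determinant = -12*-4 - (-6)^2 = 12
Discriminant = (-16)^2 - 4*12 = 208.0
Eigenvalues: lambda_1 = -15.2111, lambda_2 = -0.7889
The function is concave.

1


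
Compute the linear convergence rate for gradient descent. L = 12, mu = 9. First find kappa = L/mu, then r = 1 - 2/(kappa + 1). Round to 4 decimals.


Step 1: Compute the condition number.
kappa = L/mu = 12/9 = 1.3333
Step 2: Compute the convergence rate.
r = 1 - 2/(kappa + 1) = 1 - 2*mu/(L + mu) = (L - mu)/(L + mu) = 3/21 = 0.1429


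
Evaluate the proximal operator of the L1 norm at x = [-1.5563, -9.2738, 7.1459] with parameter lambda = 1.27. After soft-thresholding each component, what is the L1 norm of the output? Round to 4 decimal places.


Soft-thresholding with lambda = 1.27:
prox(-1.5563) = sign(-1.5563)*max(|-1.5563| - 1.27, 0) = -0.2863
prox(-9.2738) = sign(-9.2738)*max(|-9.2738| - 1.27, 0) = -8.0038
prox(7.1459) = sign(7.1459)*max(|7.1459| - 1.27, 0) = 5.8759
prox(x) = [-0.2863, -8.0038, 5.8759]
||prox(x)||_1 = 0.2863 + 8.0038 + 5.8759 = 14.166


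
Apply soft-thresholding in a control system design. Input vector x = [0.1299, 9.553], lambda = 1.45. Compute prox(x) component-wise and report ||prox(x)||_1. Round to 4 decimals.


Soft-thresholding with lambda = 1.45:
prox(0.1299) = sign(0.1299)*max(|0.1299| - 1.45, 0) = 0.0
prox(9.553) = sign(9.553)*max(|9.553| - 1.45, 0) = 8.103
prox(x) = [0.0, 8.103]
||prox(x)||_1 = 0.0 + 8.103 = 8.103


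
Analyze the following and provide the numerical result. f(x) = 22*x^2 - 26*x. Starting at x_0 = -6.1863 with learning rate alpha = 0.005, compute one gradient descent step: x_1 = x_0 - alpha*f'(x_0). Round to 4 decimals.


We compute the gradient at x_0 and apply the update.
f'(x) = 44*x - 26
f'(-6.1863) = 44*-6.1863 - 26 = -298.1972
x_1 = -6.1863 - 0.005*-298.1972 = -4.6953


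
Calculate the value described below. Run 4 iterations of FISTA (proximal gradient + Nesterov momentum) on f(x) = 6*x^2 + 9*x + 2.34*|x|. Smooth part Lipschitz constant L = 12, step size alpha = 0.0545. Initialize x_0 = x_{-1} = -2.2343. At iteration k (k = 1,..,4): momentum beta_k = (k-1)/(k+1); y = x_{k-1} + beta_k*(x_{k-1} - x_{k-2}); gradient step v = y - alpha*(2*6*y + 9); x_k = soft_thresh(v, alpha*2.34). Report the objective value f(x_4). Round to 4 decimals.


FISTA on f(x) = 6*x^2 + 9*x + 2.34*|x|
L = 12, alpha = 0.0545
Iteration 1: beta = 0.0, y = -2.2343 + 0.0*(-2.2343 + 2.2343) = -2.2343
  grad(y) = -17.8116, v = y - alpha*grad = -1.2636
  prox(v) = soft_thresh(-1.2636, 0.1275) = -1.136
Iteration 2: beta = 0.3333, y = -1.136 + 0.3333*(-1.136 + 2.2343) = -0.77
  grad(y) = -0.2394, v = y - alpha*grad = -0.7569
  prox(v) = soft_thresh(-0.7569, 0.1275) = -0.6294
Iteration 3: beta = 0.5, y = -0.6294 + 0.5*(-0.6294 + 1.136) = -0.376
  grad(y) = 4.4875, v = y - alpha*grad = -0.6206
  prox(v) = soft_thresh(-0.6206, 0.1275) = -0.4931
Iteration 4: beta = 0.6, y = -0.4931 + 0.6*(-0.4931 + 0.6294) = -0.4113
  grad(y) = 4.0643, v = y - alpha*grad = -0.6328
  prox(v) = soft_thresh(-0.6328, 0.1275) = -0.5053
f(x_4) = 6*(-0.5053)^2 + 9*(-0.5053) + 2.34*|-0.5053| = -1.8333


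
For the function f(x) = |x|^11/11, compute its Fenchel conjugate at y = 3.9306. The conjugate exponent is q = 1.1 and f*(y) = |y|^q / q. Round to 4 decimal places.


The conjugate exponent q satisfies 1/p + 1/q = 1.
p = 11, so q = 11/(11 - 1) = 1.1
|y|^q = 3.9306^1.1 = 4.5072
f*(3.9306) = 4.5072 / 1.1 = 4.0974


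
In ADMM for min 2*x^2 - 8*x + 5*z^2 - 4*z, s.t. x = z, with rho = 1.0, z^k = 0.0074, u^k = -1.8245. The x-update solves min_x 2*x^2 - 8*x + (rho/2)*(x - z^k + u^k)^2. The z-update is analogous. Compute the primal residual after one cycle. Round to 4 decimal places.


ADMM iteration with rho = 1.0, z^k = 0.0074, u^k = -1.8245
Step 1: x-update.
Minimize 2*x^2 - 8*x + (1.0/2)*(x - 0.0074 - 1.8245)^2
FOC: (2*2 + 1.0)*x = 8 + 1.0*(0.0074 + 1.8245)
x^{k+1} = 1.9664
Step 2: z-update.
Minimize 5*z^2 - 4*z + (1.0/2)*(1.9664 - z - 1.8245)^2
FOC: (2*5 + 1.0)*z = 4 + 1.0*(1.9664 - 1.8245)
z^{k+1} = 0.3765
Step 3: u-update.
u^{k+1} = -1.8245 + 1.9664 - 0.3765 = -0.2347
Step 4: Primal residual = |1.9664 - 0.3765| = 1.5898


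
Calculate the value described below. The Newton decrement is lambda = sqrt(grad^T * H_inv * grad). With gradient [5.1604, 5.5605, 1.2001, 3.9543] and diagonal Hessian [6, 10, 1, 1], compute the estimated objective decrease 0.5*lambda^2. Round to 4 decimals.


Step 1: H is diagonal, so H^(-1) * g = [0.8601, 0.5561, 1.2001, 3.9543].
Step 2: g^T H^(-1) g = sum_i g_i^2 / H_ii
  = (5.1604)^2/6 + (5.5605)^2/10 + (1.2001)^2/1 + (3.9543)^2/1
  = 4.4383 + 3.0919 + 1.4402 + 15.6365 = 24.6069
Step 3: Objective decrease = 0.5 * g^T H^(-1) g = 12.3035


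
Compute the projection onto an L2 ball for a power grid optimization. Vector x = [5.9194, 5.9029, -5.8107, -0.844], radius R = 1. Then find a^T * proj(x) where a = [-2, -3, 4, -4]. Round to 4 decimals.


Step 1: Compute ||x|| (intermediates to 6 decimals).
||x|| = sqrt(5.9194^2 + 5.9029^2 + (-5.8107)^2 + (-0.844)^2) = 10.215679
Step 2: Project.
Since ||x|| > R, scale = R/||x|| = 1/10.215679 = 0.097889, proj(x) = scale * x
proj(x) = [0.579444, 0.577829, -0.568804, -0.082618]
Step 3: Dot product.
a^T * proj(x) = -2*0.579444 - 3*0.577829 + 4*(-0.568804) - 4*(-0.082618) = -4.8371


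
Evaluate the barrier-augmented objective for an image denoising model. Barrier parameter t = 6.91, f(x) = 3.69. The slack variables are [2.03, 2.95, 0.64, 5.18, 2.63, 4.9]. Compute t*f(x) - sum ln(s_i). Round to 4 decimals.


Step 1: Compute log-barrier.
ln values: [0.708, 1.0818, -0.4463, 1.6448, 0.967, 1.5892]
phi = -(0.708 + 1.0818 - 0.4463 + 1.6448 + 0.967 + 1.5892) = -5.5446
Step 2: Compute augmented objective.
t*f(x) = 6.91*3.69 = 25.4979
Total = 25.4979 - 5.5446 = 19.9533


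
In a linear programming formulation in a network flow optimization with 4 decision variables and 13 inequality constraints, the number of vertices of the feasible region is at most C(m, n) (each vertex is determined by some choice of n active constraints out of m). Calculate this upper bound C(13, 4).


Each vertex corresponds to some choice of n active constraints out of m, so the number of vertices is at most C(m, n) = m! / (n!(m-n)!).
m = 13, n = 4
Numerator: 13 * 12 * 11 * 10
Denominator: 4! = 24
C(13, 4) = 715


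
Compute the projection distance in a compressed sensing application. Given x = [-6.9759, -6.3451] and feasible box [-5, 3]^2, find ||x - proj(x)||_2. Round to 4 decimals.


Project each component onto [-5, 3].
clip(-6.9759) = -5.0, clip(-6.3451) = -5.0
Projection = [-5.0, -5.0]
Squared diffs: [3.9042, 1.8093]
Distance = sqrt(5.7135) = 2.3903


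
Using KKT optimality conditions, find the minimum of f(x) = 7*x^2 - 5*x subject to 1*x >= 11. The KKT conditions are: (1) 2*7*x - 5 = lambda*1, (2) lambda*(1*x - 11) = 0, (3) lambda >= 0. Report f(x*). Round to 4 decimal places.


Step 1: Try lambda = 0 (constraint inactive).
x_unc = 5/(2*7) = 0.3571
Check: 1*0.3571 = 0.3571 < 11 -- violated!
Step 2: Constraint must be active: 1*x = 11
x* = 11/1 = 11.0
lambda = (2*7*11.0 - 5)/1 = 149.0
Step 3: Compute optimal value.
f(x*) = 7*11.0^2 - 5*11.0 = 792.0


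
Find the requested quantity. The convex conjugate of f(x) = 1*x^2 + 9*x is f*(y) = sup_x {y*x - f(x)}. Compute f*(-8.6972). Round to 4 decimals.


f*(y) = sup_x {y*x - a*x^2 - b*x} = sup_x {(y-b)*x - a*x^2}
FOC: (y - b) - 2a*x = 0 => x* = (y - b)/(2a)
x* = (-8.6972 - 9)/(2*1) = -8.8486
f*(-8.6972) = (y-b)^2/(4a) = (-8.6972 - 9)^2/(4*1)
= 313.1909/4 = 78.2977


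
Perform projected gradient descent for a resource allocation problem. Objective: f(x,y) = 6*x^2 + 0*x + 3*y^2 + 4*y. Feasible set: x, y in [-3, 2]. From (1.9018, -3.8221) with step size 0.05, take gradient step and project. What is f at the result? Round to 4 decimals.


Step 1: Compute gradient at (1.9018, -3.8221).
grad_x = 2*6*1.9018 + 0 = 22.8216
grad_y = 2*3*-3.8221 + 4 = -18.9326
Step 2: Gradient step.
x_raw = 1.9018 - 0.05*22.8216 = 0.7607
y_raw = -3.8221 - 0.05*-18.9326 = -2.8755
Step 3: Project onto [-3, 2].
x_proj = clip(0.7607) = 0.7607
y_proj = clip(-2.8755) = -2.8755
Step 4: Evaluate f.
f(0.7607, -2.8755) = 16.7753


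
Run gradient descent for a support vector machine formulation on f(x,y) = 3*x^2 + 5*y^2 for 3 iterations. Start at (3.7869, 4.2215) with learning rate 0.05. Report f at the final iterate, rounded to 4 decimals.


Gradient descent on f(x,y) = 3*x^2 + 5*y^2.
Starting point: (3.7869, 4.2215), alpha = 0.05
Step 1: grad_x = 2*3*3.7869 = 22.7214, grad_y = 2*5*4.2215 = 42.215
  x_1 = 3.7869 - 0.05*22.7214 = 2.6508
  y_1 = 4.2215 - 0.05*42.215 = 2.1108
Step 2: grad_x = 2*3*2.6508 = 15.905, grad_y = 2*5*2.1108 = 21.1075
  x_2 = 2.6508 - 0.05*15.905 = 1.8556
  y_2 = 2.1108 - 0.05*21.1075 = 1.0554
Step 3: grad_x = 2*3*1.8556 = 11.1335, grad_y = 2*5*1.0554 = 10.5538
  x_3 = 1.8556 - 0.05*11.1335 = 1.2989
  y_3 = 1.0554 - 0.05*10.5538 = 0.5277
f(1.2989, 0.5277) = 3*1.2989^2 + 5*0.5277^2 = 6.4537


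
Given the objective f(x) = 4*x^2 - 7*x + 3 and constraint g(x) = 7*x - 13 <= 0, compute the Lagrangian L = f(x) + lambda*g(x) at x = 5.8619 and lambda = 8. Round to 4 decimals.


Step 1: Evaluate f(x).
f(5.8619) = 4*5.8619^2 - 7*5.8619 + 3 = 99.4142
Step 2: Evaluate g(x).
g(5.8619) = 7*5.8619 - 13 = 28.0333
Step 3: Compute Lagrangian.
L = 99.4142 + 8*28.0333 = 323.6806


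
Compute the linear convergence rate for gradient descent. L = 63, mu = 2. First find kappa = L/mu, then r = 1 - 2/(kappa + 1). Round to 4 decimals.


Step 1: Compute the condition number.
kappa = L/mu = 63/2 = 31.5
Step 2: Compute the convergence rate.
r = 1 - 2/(kappa + 1) = 1 - 2*mu/(L + mu) = (L - mu)/(L + mu) = 61/65 = 0.9385


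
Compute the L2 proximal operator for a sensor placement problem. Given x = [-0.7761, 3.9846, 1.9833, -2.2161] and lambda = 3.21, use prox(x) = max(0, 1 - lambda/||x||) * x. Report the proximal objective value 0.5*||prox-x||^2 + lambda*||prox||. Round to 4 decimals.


Step 1: Compute ||x||.
||x|| = 5.0323
Step 2: Compute scaling factor.
scale = max(0, 1 - 3.21/5.0323) = 0.3621
Step 3: prox(x) = [-0.281, 1.4429, 0.7182, -0.8025]
||prox(x)|| = 1.8223
Step 4: Proximal objective.
0.5*||prox-x||^2 = 5.1521
lambda*||prox|| = 5.8496
Total = 11.0016


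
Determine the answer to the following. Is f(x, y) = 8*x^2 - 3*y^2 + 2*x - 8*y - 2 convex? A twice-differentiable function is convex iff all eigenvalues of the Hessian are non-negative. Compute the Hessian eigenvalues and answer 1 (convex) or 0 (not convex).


The Hessian of f(x,y) = 8*x^2 - 3*y^2 + 2*x - 8*y - 2 is:
H = [[16, 0], [0, -6]]
Trace = 16 - 6 = 10
Determinant = 16*-6 - (0)^2 = -96
Discriminant = (10)^2 - 4*-96 = 484.0
Eigenvalues: lambda_1 = -6.0, lambda_2 = 16.0
The function is not convex.

0


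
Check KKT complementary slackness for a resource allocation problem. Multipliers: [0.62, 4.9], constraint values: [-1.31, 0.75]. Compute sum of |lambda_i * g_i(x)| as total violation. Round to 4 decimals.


KKT complementary slackness check:
lambda_1 * g_1 = 0.62 * -1.31 = -0.8122
lambda_2 * g_2 = 4.9 * 0.75 = 3.675
Total violation = 0.8122 + 3.675 = 4.4872


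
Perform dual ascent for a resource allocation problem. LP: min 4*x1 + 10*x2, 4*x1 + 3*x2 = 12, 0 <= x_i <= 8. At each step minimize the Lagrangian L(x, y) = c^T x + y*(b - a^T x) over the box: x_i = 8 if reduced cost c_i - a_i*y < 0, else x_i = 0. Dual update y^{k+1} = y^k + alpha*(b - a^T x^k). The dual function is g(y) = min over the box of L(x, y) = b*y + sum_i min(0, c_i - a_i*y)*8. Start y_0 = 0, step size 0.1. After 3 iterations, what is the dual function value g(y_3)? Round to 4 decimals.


Dual ascent for LP: min 4*x1 + 10*x2, 4*x1 + 3*x2 = 12, 0 <= x_i <= 8
Step 1: y^k = 0.0, reduced costs: (4.0, 10.0)
  x^k = (0.0, 0.0), subgradient = b - a^T x = 12.0
  y^{k+1} = 0.0 + 0.1*12.0 = 1.2
Step 2: y^k = 1.2, reduced costs: (-0.8, 6.4)
  x^k = (8.0, 0.0), subgradient = b - a^T x = -20.0
  y^{k+1} = 1.2 + 0.1*-20.0 = -0.8
Step 3: y^k = -0.8, reduced costs: (7.2, 12.4)
  x^k = (0.0, 0.0), subgradient = b - a^T x = 12.0
  y^{k+1} = -0.8 + 0.1*12.0 = 0.4
Dual objective at y_3 = 0.4: reduced costs (2.4, 8.8), box minimizer x = (0.0, 0.0)
g(y_3) = b*y + (c1 - a1*y)*x1 + (c2 - a2*y)*x2 = 12*0.4 + 2.4*0.0 + 8.8*0.0 = 4.8 + 0.0 + 0.0 = 4.8


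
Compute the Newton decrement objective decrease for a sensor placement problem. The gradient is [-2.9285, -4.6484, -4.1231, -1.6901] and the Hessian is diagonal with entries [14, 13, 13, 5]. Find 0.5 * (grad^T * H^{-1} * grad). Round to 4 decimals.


Step 1: H is diagonal, so H^(-1) * g = [-0.2092, -0.3576, -0.3172, -0.338].
Step 2: g^T H^(-1) g = sum_i g_i^2 / H_ii
  = (-2.9285)^2/14 + (-4.6484)^2/13 + (-4.1231)^2/13 + (-1.6901)^2/5
  = 0.6126 + 1.6621 + 1.3077 + 0.5713 = 4.1537
Step 3: Objective decrease = 0.5 * g^T H^(-1) g = 2.0768


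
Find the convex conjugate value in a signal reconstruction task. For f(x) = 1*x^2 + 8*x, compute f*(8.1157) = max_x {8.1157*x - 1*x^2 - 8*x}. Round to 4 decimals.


f*(y) = sup_x {y*x - a*x^2 - b*x} = sup_x {(y-b)*x - a*x^2}
FOC: (y - b) - 2a*x = 0 => x* = (y - b)/(2a)
x* = (8.1157 - 8)/(2*1) = 0.0579
f*(8.1157) = (y-b)^2/(4a) = (8.1157 - 8)^2/(4*1)
= 0.0134/4 = 0.0033


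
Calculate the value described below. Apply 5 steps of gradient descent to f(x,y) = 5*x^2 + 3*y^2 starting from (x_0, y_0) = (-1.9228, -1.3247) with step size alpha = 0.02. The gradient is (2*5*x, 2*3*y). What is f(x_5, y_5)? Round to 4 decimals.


Gradient descent on f(x,y) = 5*x^2 + 3*y^2.
Starting point: (-1.9228, -1.3247), alpha = 0.02
Step 1: grad_x = 2*5*-1.9228 = -19.228, grad_y = 2*3*-1.3247 = -7.9482
  x_1 = -1.9228 - 0.02*-19.228 = -1.5382
  y_1 = -1.3247 - 0.02*-7.9482 = -1.1657
Step 2: grad_x = 2*5*-1.5382 = -15.3824, grad_y = 2*3*-1.1657 = -6.9944
  x_2 = -1.5382 - 0.02*-15.3824 = -1.2306
  y_2 = -1.1657 - 0.02*-6.9944 = -1.0258
Step 3: grad_x = 2*5*-1.2306 = -12.3059, grad_y = 2*3*-1.0258 = -6.1551
  x_3 = -1.2306 - 0.02*-12.3059 = -0.9845
  y_3 = -1.0258 - 0.02*-6.1551 = -0.9027
Step 4: grad_x = 2*5*-0.9845 = -9.8447, grad_y = 2*3*-0.9027 = -5.4165
  x_4 = -0.9845 - 0.02*-9.8447 = -0.7876
  y_4 = -0.9027 - 0.02*-5.4165 = -0.7944
Step 5: grad_x = 2*5*-0.7876 = -7.8758, grad_y = 2*3*-0.7944 = -4.7665
  x_5 = -0.7876 - 0.02*-7.8758 = -0.6301
  y_5 = -0.7944 - 0.02*-4.7665 = -0.6991
f(-0.6301, -0.6991) = 5*(-0.6301)^2 + 3*(-0.6991)^2 = 3.4511


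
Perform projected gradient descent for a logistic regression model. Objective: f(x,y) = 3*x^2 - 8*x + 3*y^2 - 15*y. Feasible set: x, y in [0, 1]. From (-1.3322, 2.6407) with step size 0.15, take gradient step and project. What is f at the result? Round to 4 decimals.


Step 1: Compute gradient at (-1.3322, 2.6407).
grad_x = 2*3*-1.3322 - 8 = -15.9932
grad_y = 2*3*2.6407 - 15 = 0.8442
Step 2: Gradient step.
x_raw = -1.3322 - 0.15*-15.9932 = 1.0668
y_raw = 2.6407 - 0.15*0.8442 = 2.5141
Step 3: Project onto [0, 1].
x_proj = clip(1.0668) = 1.0
y_proj = clip(2.5141) = 1.0
Step 4: Evaluate f.
f(1.0, 1.0) = -17.0


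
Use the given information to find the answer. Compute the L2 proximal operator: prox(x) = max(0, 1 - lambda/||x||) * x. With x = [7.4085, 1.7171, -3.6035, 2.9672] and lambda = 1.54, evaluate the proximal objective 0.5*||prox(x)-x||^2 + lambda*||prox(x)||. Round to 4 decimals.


Step 1: Compute ||x||.
||x|| = 8.9232
Step 2: Compute scaling factor.
scale = max(0, 1 - 1.54/8.9232) = 0.8274
Step 3: prox(x) = [6.1299, 1.4208, -2.9816, 2.4551]
||prox(x)|| = 7.3832
Step 4: Proximal objective.
0.5*||prox-x||^2 = 1.1858
lambda*||prox|| = 11.3701
Total = 12.556


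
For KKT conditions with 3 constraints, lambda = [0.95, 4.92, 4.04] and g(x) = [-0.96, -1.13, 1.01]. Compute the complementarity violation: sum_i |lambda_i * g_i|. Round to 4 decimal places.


KKT complementary slackness check:
lambda_1 * g_1 = 0.95 * -0.96 = -0.912
lambda_2 * g_2 = 4.92 * -1.13 = -5.5596
lambda_3 * g_3 = 4.04 * 1.01 = 4.0804
Total violation = 0.912 + 5.5596 + 4.0804 = 10.552


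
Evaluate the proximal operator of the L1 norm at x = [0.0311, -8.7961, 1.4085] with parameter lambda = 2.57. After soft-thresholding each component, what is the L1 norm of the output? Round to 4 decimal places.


Soft-thresholding with lambda = 2.57:
prox(0.0311) = sign(0.0311)*max(|0.0311| - 2.57, 0) = 0.0
prox(-8.7961) = sign(-8.7961)*max(|-8.7961| - 2.57, 0) = -6.2261
prox(1.4085) = sign(1.4085)*max(|1.4085| - 2.57, 0) = 0.0
prox(x) = [0.0, -6.2261, 0.0]
||prox(x)||_1 = 0.0 + 6.2261 + 0.0 = 6.2261


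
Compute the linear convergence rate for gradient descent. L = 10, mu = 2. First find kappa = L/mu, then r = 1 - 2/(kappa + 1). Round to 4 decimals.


Step 1: Compute the condition number.
kappa = L/mu = 10/2 = 5.0
Step 2: Compute the convergence rate.
r = 1 - 2/(kappa + 1) = 1 - 2*mu/(L + mu) = (L - mu)/(L + mu) = 8/12 = 0.6667


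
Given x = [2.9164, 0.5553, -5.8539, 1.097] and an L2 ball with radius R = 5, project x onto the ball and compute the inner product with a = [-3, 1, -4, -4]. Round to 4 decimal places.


Step 1: Compute ||x|| (intermediates to 6 decimals).
||x|| = sqrt(2.9164^2 + 0.5553^2 + (-5.8539)^2 + 1.097^2) = 6.65472
Step 2: Project.
Since ||x|| > R, scale = R/||x|| = 5/6.65472 = 0.751346, proj(x) = scale * x
proj(x) = [2.191225, 0.417222, -4.398304, 0.824227]
Step 3: Dot product.
a^T * proj(x) = -3*2.191225 + 1*0.417222 - 4*(-4.398304) - 4*0.824227 = 8.1399


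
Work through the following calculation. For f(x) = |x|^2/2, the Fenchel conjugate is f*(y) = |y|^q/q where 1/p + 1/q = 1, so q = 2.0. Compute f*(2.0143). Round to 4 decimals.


The conjugate exponent q satisfies 1/p + 1/q = 1.
p = 2, so q = 2/(2 - 1) = 2.0
|y|^q = 2.0143^2.0 = 4.0574
f*(2.0143) = 4.0574 / 2.0 = 2.0287


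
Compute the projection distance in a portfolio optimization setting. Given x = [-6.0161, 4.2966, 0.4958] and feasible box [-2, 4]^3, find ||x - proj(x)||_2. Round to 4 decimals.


Project each component onto [-2, 4].
clip(-6.0161) = -2.0, clip(4.2966) = 4.0, clip(0.4958) = 0.4958
Projection = [-2.0, 4.0, 0.4958]
Squared diffs: [16.1291, 0.088, 0.0]
Distance = sqrt(16.2171) = 4.027
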